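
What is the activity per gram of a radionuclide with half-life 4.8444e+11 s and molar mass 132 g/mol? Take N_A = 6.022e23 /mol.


lambda = ln(2) / t_half = ln(2) / 4.8444e+11 = 1.430822e-12 /s
SA = lambda * N_A / M
SA = 1.430822e-12 * 6.022e23 / 132
SA = 6.5276e+09 Bq/g

6.5276e+09


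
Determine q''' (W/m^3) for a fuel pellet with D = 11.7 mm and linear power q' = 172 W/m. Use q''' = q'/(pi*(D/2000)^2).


r = D / 2 / 1000 = 11.7 / 2 / 1000 = 0.00585 m
q''' = q' / (pi * r^2)
q''' = 172 / (pi * 0.00585^2)
q''' = 1.5998e+06 W/m^3

1.5998e+06


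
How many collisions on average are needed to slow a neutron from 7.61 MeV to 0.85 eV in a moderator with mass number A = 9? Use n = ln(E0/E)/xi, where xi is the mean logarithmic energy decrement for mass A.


xi = 1 + (A-1)^2/(2A)*ln((A-1)/(A+1)) = 0.2066007 (for A = 9)
n = ln(E0/E) / xi
n = ln(7.61e6 / 0.85) / 0.2066007
n = ln(8.952941e+06) / 0.2066007 = 77.480

77.480


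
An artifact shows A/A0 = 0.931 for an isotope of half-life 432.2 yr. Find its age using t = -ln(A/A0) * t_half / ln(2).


lambda = ln(2) / t_half = ln(2) / 432.2 = 0.001603765 /yr
t = -ln(A/A0) / lambda
t = -ln(0.931) / 0.001603765
t = 44.580 yr

44.580


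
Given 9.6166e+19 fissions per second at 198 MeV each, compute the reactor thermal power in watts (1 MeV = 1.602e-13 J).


P = fission_rate * E_MeV * 1.602e-13
P = 9.6166e+19 * 198 * 1.602e-13
P = 3.0503e+09 W

3.0503e+09


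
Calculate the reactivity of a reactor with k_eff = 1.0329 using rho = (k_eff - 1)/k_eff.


rho = (k_eff - 1) / k_eff
rho = (1.0329 - 1) / 1.0329
rho = 0.031852

0.031852


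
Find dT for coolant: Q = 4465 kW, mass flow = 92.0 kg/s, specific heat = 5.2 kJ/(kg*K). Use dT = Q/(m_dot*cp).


dT = Q / (m_dot * cp)
dT = 4465 / (92.0 * 5.2)
dT = 9.3332 C

9.3332


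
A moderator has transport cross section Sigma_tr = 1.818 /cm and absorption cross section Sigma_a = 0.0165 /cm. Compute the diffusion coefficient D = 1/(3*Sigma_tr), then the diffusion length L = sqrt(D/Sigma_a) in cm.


D = 1 / (3 * Sigma_tr) = 1 / (3 * 1.818) = 0.1833517 cm
L = sqrt(D / Sigma_a)
L = sqrt(0.1833517 / 0.0165)
L = 3.3335 cm

3.3335


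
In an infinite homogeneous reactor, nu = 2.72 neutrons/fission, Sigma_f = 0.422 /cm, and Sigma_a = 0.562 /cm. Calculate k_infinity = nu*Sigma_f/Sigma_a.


k_inf = nu * Sigma_f / Sigma_a
k_inf = 2.72 * 0.422 / 0.562
k_inf = 2.0424

2.0424


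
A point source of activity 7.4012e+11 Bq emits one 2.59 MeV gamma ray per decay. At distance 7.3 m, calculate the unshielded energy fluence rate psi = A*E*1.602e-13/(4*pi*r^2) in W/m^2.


psi = A * E * 1.602e-13 / (4*pi*r^2)
psi = 7.4012e+11 * 2.59 * 1.602e-13 / (4*pi*7.3^2)
psi = 4.5857e-04 W/m^2

4.5857e-04


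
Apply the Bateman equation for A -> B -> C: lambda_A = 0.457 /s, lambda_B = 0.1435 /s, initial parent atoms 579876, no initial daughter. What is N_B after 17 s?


N_B(t) = lambda_A * N_A0 / (lambda_B - lambda_A) * [exp(-lambda_A*t) - exp(-lambda_B*t)]
exp(-0.457*17) = 4.226357e-04; exp(-0.1435*17) = 0.08720444
N_B = 0.457 * 579876 / (0.1435 - 0.457) * (4.226357e-04 - 0.08720444)
N_B = 73357

73357


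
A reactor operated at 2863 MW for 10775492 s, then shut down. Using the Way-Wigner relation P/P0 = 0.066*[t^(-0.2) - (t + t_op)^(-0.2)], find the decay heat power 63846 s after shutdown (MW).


P/P0 = 0.066 * [t^(-0.2) - (t + t_op)^(-0.2)]
P/P0 = 0.066 * [63846^(-0.2) - (63846 + 10775492)^(-0.2)]
P/P0 = 0.066 * [0.1093889 - 0.03917414] = 0.004634174
P = 2863 * 0.004634174 = 13.268 MW

13.268


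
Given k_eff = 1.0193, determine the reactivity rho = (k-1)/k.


rho = (k_eff - 1) / k_eff
rho = (1.0193 - 1) / 1.0193
rho = 0.018935

0.018935


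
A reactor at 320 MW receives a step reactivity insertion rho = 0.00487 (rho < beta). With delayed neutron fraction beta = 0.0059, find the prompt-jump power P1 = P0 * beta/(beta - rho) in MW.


P1/P0 = beta / (beta - rho)
P1/P0 = 0.0059 / (0.0059 - 0.00487) = 5.728155
P1 = 320 * 5.728155 = 1833.0 MW

1833.0


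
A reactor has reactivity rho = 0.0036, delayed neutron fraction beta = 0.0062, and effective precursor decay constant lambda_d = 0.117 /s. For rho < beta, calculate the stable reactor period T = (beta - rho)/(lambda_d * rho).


T = (beta - rho) / (lambda_d * rho)
T = (0.0062 - 0.0036) / (0.117 * 0.0036)
T = 6.1728 s

6.1728


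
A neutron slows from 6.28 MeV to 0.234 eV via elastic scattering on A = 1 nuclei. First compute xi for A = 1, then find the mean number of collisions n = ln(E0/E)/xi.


xi = 1 + (A-1)^2/(2A)*ln((A-1)/(A+1)) = 1 (for A = 1)
n = ln(E0/E) / xi
n = ln(6.28e6 / 0.234) / 1
n = ln(2.683761e+07) / 1 = 17.105

17.105


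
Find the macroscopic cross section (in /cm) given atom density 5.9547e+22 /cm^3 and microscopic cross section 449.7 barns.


Sigma = N * sigma_barns * 1e-24
Sigma = 5.9547e+22 * 449.7 * 1e-24
Sigma = 26.778 /cm

26.778


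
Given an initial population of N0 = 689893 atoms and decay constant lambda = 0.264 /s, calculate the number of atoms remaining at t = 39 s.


N = N0 * exp(-lambda * t)
N = 689893 * exp(-0.264 * 39)
N = 23.296

23.296


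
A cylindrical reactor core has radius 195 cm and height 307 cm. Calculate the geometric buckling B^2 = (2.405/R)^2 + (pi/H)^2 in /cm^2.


B^2 = (2.405/R)^2 + (pi/H)^2
B^2 = (2.405/195)^2 + (pi/307)^2
B^2 = 2.5683e-04 /cm^2

2.5683e-04


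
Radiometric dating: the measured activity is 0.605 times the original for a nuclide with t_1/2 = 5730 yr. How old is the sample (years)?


lambda = ln(2) / t_half = ln(2) / 5730 = 1.209681e-04 /yr
t = -ln(A/A0) / lambda
t = -ln(0.605) / 1.209681e-04
t = 4154.2 yr

4154.2


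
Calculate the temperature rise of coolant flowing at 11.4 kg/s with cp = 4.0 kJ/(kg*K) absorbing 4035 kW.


dT = Q / (m_dot * cp)
dT = 4035 / (11.4 * 4.0)
dT = 88.487 C

88.487


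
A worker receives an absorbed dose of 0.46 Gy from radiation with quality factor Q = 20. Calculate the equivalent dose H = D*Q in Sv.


H = D * Q
H = 0.46 * 20
H = 9.2000 Sv

9.2000


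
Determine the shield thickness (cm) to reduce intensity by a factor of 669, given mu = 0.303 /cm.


x = ln(factor) / mu
x = ln(669) / 0.303
x = 21.471 cm

21.471


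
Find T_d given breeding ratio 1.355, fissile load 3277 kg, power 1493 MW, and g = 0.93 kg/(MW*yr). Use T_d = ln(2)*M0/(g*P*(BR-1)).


Breeding gain G = BR - 1 = 1.355 - 1 = 0.355
Fissile production rate = g * P * G = 0.93 * 1493 * 0.355 = 492.91395 kg/yr
T_d = ln(2) * M0 / (g * P * G)
T_d = ln(2) * 3277 / 492.91395 = 4.6082 yr

4.6082


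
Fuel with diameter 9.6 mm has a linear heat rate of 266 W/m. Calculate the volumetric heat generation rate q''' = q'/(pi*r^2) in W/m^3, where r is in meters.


r = D / 2 / 1000 = 9.6 / 2 / 1000 = 0.0048 m
q''' = q' / (pi * r^2)
q''' = 266 / (pi * 0.0048^2)
q''' = 3.6749e+06 W/m^3

3.6749e+06


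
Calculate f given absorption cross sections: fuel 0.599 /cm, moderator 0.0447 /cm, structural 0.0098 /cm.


f = Sigma_a_fuel / (Sigma_a_fuel + Sigma_a_mod + Sigma_a_other)
f = 0.599 / (0.599 + 0.0447 + 0.0098)
f = 0.91660

0.91660


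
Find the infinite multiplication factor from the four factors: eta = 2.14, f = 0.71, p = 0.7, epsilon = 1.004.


k_inf = eta * f * p * epsilon
k_inf = 2.14 * 0.71 * 0.7 * 1.004
k_inf = 1.0678

1.0678


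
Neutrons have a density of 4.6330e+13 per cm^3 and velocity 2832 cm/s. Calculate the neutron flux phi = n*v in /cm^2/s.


phi = n * v
phi = 4.6330e+13 * 2832
phi = 1.3121e+17 /cm^2/s

1.3121e+17


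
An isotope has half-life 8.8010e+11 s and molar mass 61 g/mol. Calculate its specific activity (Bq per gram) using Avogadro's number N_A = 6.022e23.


lambda = ln(2) / t_half = ln(2) / 8.8010e+11 = 7.875778e-13 /s
SA = lambda * N_A / M
SA = 7.875778e-13 * 6.022e23 / 61
SA = 7.7751e+09 Bq/g

7.7751e+09


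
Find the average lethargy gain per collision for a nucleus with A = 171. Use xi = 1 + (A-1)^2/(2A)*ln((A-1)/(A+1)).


xi = 1 + (A-1)^2/(2A) * ln((A-1)/(A+1))
xi = 1 + (171-1)^2/(2*171) * ln((171-1)/(171 +1))
xi = 0.011650

0.011650


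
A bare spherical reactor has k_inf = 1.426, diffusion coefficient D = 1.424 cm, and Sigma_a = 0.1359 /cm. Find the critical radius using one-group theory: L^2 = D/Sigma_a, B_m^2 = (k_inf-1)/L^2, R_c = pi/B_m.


L^2 = D / Sigma_a = 1.424 / 0.1359 = 10.47829 cm^2
B_m^2 = (k_inf - 1) / L^2 = (1.426 - 1) / 10.47829 = 0.04065549 /cm^2
For a bare sphere: B_g = pi/R, so R_c = pi / sqrt(B_m^2)
R_c = pi / sqrt(0.04065549) = 15.581 cm

15.581


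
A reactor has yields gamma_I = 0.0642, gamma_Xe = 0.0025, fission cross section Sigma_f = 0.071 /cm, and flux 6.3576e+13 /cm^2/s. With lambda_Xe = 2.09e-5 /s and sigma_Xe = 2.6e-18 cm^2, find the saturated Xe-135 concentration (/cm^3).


Xe_eq = (gamma_I + gamma_Xe) * Sigma_f * phi / (lambda_Xe + sigma_Xe * phi)
Numerator = (0.0642 + 0.0025) * 0.071 * 6.3576e+13 = 3.010769e+11
Denominator = 2.09e-5 + 2.6e-18 * 6.3576e+13 = 1.861976e-04
Xe_eq = 3.010769e+11 / 1.861976e-04 = 1.6170e+15 /cm^3

1.6170e+15


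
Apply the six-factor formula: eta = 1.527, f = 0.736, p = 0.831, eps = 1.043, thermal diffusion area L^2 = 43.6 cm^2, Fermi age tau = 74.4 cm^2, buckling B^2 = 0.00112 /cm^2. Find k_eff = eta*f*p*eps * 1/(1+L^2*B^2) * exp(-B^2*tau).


k_inf = eta*f*p*eps = 1.527*0.736*0.831*1.043 = 0.9740970
P_TNL = 1/(1 + L^2*B^2) = 1/(1 + 43.6*0.00112) = 0.9534415
P_FNL = exp(-B^2*tau) = exp(-0.00112*74.4) = 0.9200493
k_eff = k_inf * P_TNL * P_FNL = 0.9740970 * 0.9534415 * 0.9200493
k_eff = 0.85449

0.85449


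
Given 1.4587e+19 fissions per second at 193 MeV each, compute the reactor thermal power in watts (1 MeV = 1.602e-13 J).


P = fission_rate * E_MeV * 1.602e-13
P = 1.4587e+19 * 193 * 1.602e-13
P = 4.5101e+08 W

4.5101e+08


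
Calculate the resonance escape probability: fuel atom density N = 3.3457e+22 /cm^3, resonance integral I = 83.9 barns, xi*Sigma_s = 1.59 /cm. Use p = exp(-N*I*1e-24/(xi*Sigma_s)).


p = exp(-N * I * 1e-24 / (xi*Sigma_s))
p = exp(-3.3457e+22 * 83.9 * 1e-24 / 1.59)
p = 0.17111

0.17111


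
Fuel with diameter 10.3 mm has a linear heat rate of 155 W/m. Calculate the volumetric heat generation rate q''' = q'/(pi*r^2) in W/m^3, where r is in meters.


r = D / 2 / 1000 = 10.3 / 2 / 1000 = 0.00515 m
q''' = q' / (pi * r^2)
q''' = 155 / (pi * 0.00515^2)
q''' = 1.8602e+06 W/m^3

1.8602e+06


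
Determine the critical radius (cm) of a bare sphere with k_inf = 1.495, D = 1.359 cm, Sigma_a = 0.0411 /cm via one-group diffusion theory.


L^2 = D / Sigma_a = 1.359 / 0.0411 = 33.06569 cm^2
B_m^2 = (k_inf - 1) / L^2 = (1.495 - 1) / 33.06569 = 0.01497020 /cm^2
For a bare sphere: B_g = pi/R, so R_c = pi / sqrt(B_m^2)
R_c = pi / sqrt(0.01497020) = 25.677 cm

25.677


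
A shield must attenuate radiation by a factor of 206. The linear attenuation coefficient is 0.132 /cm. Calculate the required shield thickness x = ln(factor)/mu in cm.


x = ln(factor) / mu
x = ln(206) / 0.132
x = 40.363 cm

40.363


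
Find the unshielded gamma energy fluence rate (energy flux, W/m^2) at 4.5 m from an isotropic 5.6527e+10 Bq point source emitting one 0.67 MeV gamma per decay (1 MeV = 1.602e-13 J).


psi = A * E * 1.602e-13 / (4*pi*r^2)
psi = 5.6527e+10 * 0.67 * 1.602e-13 / (4*pi*4.5^2)
psi = 2.3843e-05 W/m^2

2.3843e-05


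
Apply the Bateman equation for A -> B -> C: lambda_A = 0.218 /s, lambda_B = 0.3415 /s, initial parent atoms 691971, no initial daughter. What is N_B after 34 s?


N_B(t) = lambda_A * N_A0 / (lambda_B - lambda_A) * [exp(-lambda_A*t) - exp(-lambda_B*t)]
exp(-0.218*34) = 6.039616e-04; exp(-0.3415*34) = 9.065813e-06
N_B = 0.218 * 691971 / (0.3415 - 0.218) * (6.039616e-04 - 9.065813e-06)
N_B = 726.64

726.64


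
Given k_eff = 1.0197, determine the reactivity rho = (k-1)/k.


rho = (k_eff - 1) / k_eff
rho = (1.0197 - 1) / 1.0197
rho = 0.019319

0.019319


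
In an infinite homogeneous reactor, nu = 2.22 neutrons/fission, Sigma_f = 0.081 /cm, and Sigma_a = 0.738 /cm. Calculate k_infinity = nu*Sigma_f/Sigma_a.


k_inf = nu * Sigma_f / Sigma_a
k_inf = 2.22 * 0.081 / 0.738
k_inf = 0.24366

0.24366


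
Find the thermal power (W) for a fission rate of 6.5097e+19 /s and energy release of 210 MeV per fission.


P = fission_rate * E_MeV * 1.602e-13
P = 6.5097e+19 * 210 * 1.602e-13
P = 2.1900e+09 W

2.1900e+09


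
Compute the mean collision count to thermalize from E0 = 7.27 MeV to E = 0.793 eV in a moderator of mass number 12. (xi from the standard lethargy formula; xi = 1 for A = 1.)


xi = 1 + (A-1)^2/(2A)*ln((A-1)/(A+1)) = 0.1577690 (for A = 12)
n = ln(E0/E) / xi
n = ln(7.27e6 / 0.793) / 0.1577690
n = ln(9.167718e+06) / 0.1577690 = 101.61

101.61


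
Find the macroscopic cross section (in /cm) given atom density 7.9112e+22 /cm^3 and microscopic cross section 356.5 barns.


Sigma = N * sigma_barns * 1e-24
Sigma = 7.9112e+22 * 356.5 * 1e-24
Sigma = 28.203 /cm

28.203


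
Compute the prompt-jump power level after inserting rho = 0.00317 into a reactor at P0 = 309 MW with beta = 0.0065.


P1/P0 = beta / (beta - rho)
P1/P0 = 0.0065 / (0.0065 - 0.00317) = 1.951952
P1 = 309 * 1.951952 = 603.15 MW

603.15


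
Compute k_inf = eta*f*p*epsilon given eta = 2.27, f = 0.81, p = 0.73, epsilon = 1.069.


k_inf = eta * f * p * epsilon
k_inf = 2.27 * 0.81 * 0.73 * 1.069
k_inf = 1.4349

1.4349


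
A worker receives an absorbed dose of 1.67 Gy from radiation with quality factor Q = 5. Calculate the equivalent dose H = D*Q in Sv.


H = D * Q
H = 1.67 * 5
H = 8.3500 Sv

8.3500


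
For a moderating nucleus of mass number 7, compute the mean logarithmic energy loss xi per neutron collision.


xi = 1 + (A-1)^2/(2A) * ln((A-1)/(A+1))
xi = 1 + (7-1)^2/(2*7) * ln((7-1)/(7 +1))
xi = 0.26025

0.26025


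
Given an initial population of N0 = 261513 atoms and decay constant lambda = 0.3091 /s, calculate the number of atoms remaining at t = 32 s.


N = N0 * exp(-lambda * t)
N = 261513 * exp(-0.3091 * 32)
N = 13.237

13.237


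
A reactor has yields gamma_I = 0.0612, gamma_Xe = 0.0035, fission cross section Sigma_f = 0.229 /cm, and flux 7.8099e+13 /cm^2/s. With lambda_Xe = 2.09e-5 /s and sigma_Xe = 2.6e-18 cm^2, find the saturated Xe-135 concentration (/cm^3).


Xe_eq = (gamma_I + gamma_Xe) * Sigma_f * phi / (lambda_Xe + sigma_Xe * phi)
Numerator = (0.0612 + 0.0035) * 0.229 * 7.8099e+13 = 1.157138e+12
Denominator = 2.09e-5 + 2.6e-18 * 7.8099e+13 = 2.239574e-04
Xe_eq = 1.157138e+12 / 2.239574e-04 = 5.1668e+15 /cm^3

5.1668e+15


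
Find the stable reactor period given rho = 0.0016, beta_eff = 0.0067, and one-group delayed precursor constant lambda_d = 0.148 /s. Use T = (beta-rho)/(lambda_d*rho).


T = (beta - rho) / (lambda_d * rho)
T = (0.0067 - 0.0016) / (0.148 * 0.0016)
T = 21.537 s

21.537


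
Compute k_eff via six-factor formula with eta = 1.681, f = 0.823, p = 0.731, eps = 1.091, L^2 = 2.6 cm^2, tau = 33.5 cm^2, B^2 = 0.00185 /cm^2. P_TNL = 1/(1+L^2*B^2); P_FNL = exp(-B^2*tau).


k_inf = eta*f*p*eps = 1.681*0.823*0.731*1.091 = 1.103341
P_TNL = 1/(1 + L^2*B^2) = 1/(1 + 2.6*0.00185) = 0.9952130
P_FNL = exp(-B^2*tau) = exp(-0.00185*33.5) = 0.9399064
k_eff = k_inf * P_TNL * P_FNL = 1.103341 * 0.9952130 * 0.9399064
k_eff = 1.0321

1.0321


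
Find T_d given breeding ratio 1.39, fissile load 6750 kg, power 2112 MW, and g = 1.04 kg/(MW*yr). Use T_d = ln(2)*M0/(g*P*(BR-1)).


Breeding gain G = BR - 1 = 1.39 - 1 = 0.39
Fissile production rate = g * P * G = 1.04 * 2112 * 0.39 = 856.6272 kg/yr
T_d = ln(2) * M0 / (g * P * G)
T_d = ln(2) * 6750 / 856.6272 = 5.4618 yr

5.4618


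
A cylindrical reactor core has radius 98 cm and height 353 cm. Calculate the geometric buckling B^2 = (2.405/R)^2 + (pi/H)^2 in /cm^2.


B^2 = (2.405/R)^2 + (pi/H)^2
B^2 = (2.405/98)^2 + (pi/353)^2
B^2 = 6.8146e-04 /cm^2

6.8146e-04


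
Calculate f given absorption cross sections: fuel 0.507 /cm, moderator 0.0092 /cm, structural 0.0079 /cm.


f = Sigma_a_fuel / (Sigma_a_fuel + Sigma_a_mod + Sigma_a_other)
f = 0.507 / (0.507 + 0.0092 + 0.0079)
f = 0.96737

0.96737


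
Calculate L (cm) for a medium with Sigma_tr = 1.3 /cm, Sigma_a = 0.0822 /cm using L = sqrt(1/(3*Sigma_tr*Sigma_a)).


D = 1 / (3 * Sigma_tr) = 1 / (3 * 1.3) = 0.2564103 cm
L = sqrt(D / Sigma_a)
L = sqrt(0.2564103 / 0.0822)
L = 1.7662 cm

1.7662


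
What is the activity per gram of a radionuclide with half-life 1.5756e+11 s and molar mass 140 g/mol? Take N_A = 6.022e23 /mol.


lambda = ln(2) / t_half = ln(2) / 1.5756e+11 = 4.399259e-12 /s
SA = lambda * N_A / M
SA = 4.399259e-12 * 6.022e23 / 140
SA = 1.8923e+10 Bq/g

1.8923e+10


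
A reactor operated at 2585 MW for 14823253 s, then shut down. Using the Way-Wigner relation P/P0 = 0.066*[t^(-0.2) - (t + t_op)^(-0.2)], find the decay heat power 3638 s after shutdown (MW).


P/P0 = 0.066 * [t^(-0.2) - (t + t_op)^(-0.2)]
P/P0 = 0.066 * [3638^(-0.2) - (3638 + 14823253)^(-0.2)]
P/P0 = 0.066 * [0.1940115 - 0.03679510] = 0.01037628
P = 2585 * 0.01037628 = 26.823 MW

26.823


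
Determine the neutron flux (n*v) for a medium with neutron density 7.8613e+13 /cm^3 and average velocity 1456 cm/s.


phi = n * v
phi = 7.8613e+13 * 1456
phi = 1.1446e+17 /cm^2/s

1.1446e+17


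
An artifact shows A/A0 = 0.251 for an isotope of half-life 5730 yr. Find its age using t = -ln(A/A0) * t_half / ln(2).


lambda = ln(2) / t_half = ln(2) / 5730 = 1.209681e-04 /yr
t = -ln(A/A0) / lambda
t = -ln(0.251) / 1.209681e-04
t = 11427 yr

11427


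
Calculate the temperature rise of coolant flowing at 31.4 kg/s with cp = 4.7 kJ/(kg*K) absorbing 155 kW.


dT = Q / (m_dot * cp)
dT = 155 / (31.4 * 4.7)
dT = 1.0503 C

1.0503


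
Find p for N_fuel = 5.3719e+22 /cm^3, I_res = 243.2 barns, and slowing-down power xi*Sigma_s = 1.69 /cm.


p = exp(-N * I * 1e-24 / (xi*Sigma_s))
p = exp(-5.3719e+22 * 243.2 * 1e-24 / 1.69)
p = 4.3925e-04

4.3925e-04


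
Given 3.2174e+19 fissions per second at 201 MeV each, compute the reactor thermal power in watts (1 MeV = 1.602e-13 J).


P = fission_rate * E_MeV * 1.602e-13
P = 3.2174e+19 * 201 * 1.602e-13
P = 1.0360e+09 W

1.0360e+09


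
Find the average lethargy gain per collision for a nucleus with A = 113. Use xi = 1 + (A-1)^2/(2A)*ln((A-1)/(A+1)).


xi = 1 + (A-1)^2/(2A) * ln((A-1)/(A+1))
xi = 1 + (113-1)^2/(2*113) * ln((113-1)/(113 +1))
xi = 0.017595

0.017595


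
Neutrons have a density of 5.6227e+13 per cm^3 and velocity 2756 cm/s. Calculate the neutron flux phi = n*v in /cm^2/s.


phi = n * v
phi = 5.6227e+13 * 2756
phi = 1.5496e+17 /cm^2/s

1.5496e+17


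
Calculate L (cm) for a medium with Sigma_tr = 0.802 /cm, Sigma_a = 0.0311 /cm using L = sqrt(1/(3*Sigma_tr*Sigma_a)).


D = 1 / (3 * Sigma_tr) = 1 / (3 * 0.802) = 0.4156276 cm
L = sqrt(D / Sigma_a)
L = sqrt(0.4156276 / 0.0311)
L = 3.6557 cm

3.6557


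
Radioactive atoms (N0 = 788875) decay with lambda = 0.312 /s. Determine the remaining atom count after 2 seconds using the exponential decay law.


N = N0 * exp(-lambda * t)
N = 788875 * exp(-0.312 * 2)
N = 422677

422677


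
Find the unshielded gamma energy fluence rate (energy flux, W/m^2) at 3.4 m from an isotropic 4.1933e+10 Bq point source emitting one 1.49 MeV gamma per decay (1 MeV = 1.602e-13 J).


psi = A * E * 1.602e-13 / (4*pi*r^2)
psi = 4.1933e+10 * 1.49 * 1.602e-13 / (4*pi*3.4^2)
psi = 6.8903e-05 W/m^2

6.8903e-05


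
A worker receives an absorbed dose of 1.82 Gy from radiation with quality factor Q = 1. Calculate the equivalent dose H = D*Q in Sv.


H = D * Q
H = 1.82 * 1
H = 1.8200 Sv

1.8200


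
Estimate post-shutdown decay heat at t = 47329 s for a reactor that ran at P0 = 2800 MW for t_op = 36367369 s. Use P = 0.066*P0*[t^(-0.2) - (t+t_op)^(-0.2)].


P/P0 = 0.066 * [t^(-0.2) - (t + t_op)^(-0.2)]
P/P0 = 0.066 * [47329^(-0.2) - (47329 + 36367369)^(-0.2)]
P/P0 = 0.066 * [0.1161381 - 0.03074289] = 0.005636084
P = 2800 * 0.005636084 = 15.781 MW

15.781


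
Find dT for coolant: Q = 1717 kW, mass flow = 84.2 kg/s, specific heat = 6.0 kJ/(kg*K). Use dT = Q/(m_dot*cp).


dT = Q / (m_dot * cp)
dT = 1717 / (84.2 * 6.0)
dT = 3.3987 C

3.3987


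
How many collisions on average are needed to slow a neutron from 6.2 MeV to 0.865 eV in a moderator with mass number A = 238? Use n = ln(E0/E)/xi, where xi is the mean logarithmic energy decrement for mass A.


xi = 1 + (A-1)^2/(2A)*ln((A-1)/(A+1)) = 0.008379872 (for A = 238)
n = ln(E0/E) / xi
n = ln(6.2e6 / 0.865) / 0.008379872
n = ln(7.167630e+06) / 0.008379872 = 1883.7

1883.7


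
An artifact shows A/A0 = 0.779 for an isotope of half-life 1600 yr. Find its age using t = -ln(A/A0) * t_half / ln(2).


lambda = ln(2) / t_half = ln(2) / 1600 = 4.332170e-04 /yr
t = -ln(A/A0) / lambda
t = -ln(0.779) / 4.332170e-04
t = 576.49 yr

576.49


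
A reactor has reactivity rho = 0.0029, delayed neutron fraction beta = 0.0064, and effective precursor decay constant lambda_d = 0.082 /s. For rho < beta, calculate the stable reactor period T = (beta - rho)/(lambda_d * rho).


T = (beta - rho) / (lambda_d * rho)
T = (0.0064 - 0.0029) / (0.082 * 0.0029)
T = 14.718 s

14.718


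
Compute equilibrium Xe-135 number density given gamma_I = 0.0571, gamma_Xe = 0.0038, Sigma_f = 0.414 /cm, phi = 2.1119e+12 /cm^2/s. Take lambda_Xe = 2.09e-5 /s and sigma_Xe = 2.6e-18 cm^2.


Xe_eq = (gamma_I + gamma_Xe) * Sigma_f * phi / (lambda_Xe + sigma_Xe * phi)
Numerator = (0.0571 + 0.0038) * 0.414 * 2.1119e+12 = 5.324649e+10
Denominator = 2.09e-5 + 2.6e-18 * 2.1119e+12 = 2.639094e-05
Xe_eq = 5.324649e+10 / 2.639094e-05 = 2.0176e+15 /cm^3

2.0176e+15


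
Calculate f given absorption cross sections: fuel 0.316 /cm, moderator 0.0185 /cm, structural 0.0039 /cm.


f = Sigma_a_fuel / (Sigma_a_fuel + Sigma_a_mod + Sigma_a_other)
f = 0.316 / (0.316 + 0.0185 + 0.0039)
f = 0.93381

0.93381


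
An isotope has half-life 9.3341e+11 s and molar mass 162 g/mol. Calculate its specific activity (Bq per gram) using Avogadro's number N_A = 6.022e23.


lambda = ln(2) / t_half = ln(2) / 9.3341e+11 = 7.425967e-13 /s
SA = lambda * N_A / M
SA = 7.425967e-13 * 6.022e23 / 162
SA = 2.7604e+09 Bq/g

2.7604e+09


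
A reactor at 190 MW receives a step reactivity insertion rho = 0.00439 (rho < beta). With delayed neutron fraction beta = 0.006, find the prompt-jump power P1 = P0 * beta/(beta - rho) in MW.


P1/P0 = beta / (beta - rho)
P1/P0 = 0.006 / (0.006 - 0.00439) = 3.726708
P1 = 190 * 3.726708 = 708.07 MW

708.07


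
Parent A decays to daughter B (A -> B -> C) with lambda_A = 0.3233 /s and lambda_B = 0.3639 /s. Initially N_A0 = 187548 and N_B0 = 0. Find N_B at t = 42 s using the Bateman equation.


N_B(t) = lambda_A * N_A0 / (lambda_B - lambda_A) * [exp(-lambda_A*t) - exp(-lambda_B*t)]
exp(-0.3233*42) = 1.267328e-06; exp(-0.3639*42) = 2.303191e-07
N_B = 0.3233 * 187548 / (0.3639 - 0.3233) * (1.267328e-06 - 2.303191e-07)
N_B = 1.5487

1.5487


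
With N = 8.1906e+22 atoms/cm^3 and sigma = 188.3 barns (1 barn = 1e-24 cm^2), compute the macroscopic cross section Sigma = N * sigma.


Sigma = N * sigma_barns * 1e-24
Sigma = 8.1906e+22 * 188.3 * 1e-24
Sigma = 15.423 /cm

15.423


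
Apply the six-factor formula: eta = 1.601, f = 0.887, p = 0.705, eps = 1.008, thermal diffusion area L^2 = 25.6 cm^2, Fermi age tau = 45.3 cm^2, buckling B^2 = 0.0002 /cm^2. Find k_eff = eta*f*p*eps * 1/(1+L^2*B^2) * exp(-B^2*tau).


k_inf = eta*f*p*eps = 1.601*0.887*0.705*1.008 = 1.009171
P_TNL = 1/(1 + L^2*B^2) = 1/(1 + 25.6*0.0002) = 0.9949061
P_FNL = exp(-B^2*tau) = exp(-0.0002*45.3) = 0.9909809
k_eff = k_inf * P_TNL * P_FNL = 1.009171 * 0.9949061 * 0.9909809
k_eff = 0.99497

0.99497


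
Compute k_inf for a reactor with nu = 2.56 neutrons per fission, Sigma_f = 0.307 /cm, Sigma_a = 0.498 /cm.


k_inf = nu * Sigma_f / Sigma_a
k_inf = 2.56 * 0.307 / 0.498
k_inf = 1.5782

1.5782


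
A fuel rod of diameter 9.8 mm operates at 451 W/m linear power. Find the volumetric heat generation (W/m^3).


r = D / 2 / 1000 = 9.8 / 2 / 1000 = 0.0049 m
q''' = q' / (pi * r^2)
q''' = 451 / (pi * 0.0049^2)
q''' = 5.9791e+06 W/m^3

5.9791e+06


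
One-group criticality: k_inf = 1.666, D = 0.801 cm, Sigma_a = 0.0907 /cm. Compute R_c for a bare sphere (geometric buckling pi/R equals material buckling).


L^2 = D / Sigma_a = 0.801 / 0.0907 = 8.831312 cm^2
B_m^2 = (k_inf - 1) / L^2 = (1.666 - 1) / 8.831312 = 0.07541348 /cm^2
For a bare sphere: B_g = pi/R, so R_c = pi / sqrt(B_m^2)
R_c = pi / sqrt(0.07541348) = 11.440 cm

11.440


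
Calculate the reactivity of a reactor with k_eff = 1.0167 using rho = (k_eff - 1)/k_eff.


rho = (k_eff - 1) / k_eff
rho = (1.0167 - 1) / 1.0167
rho = 0.016426

0.016426


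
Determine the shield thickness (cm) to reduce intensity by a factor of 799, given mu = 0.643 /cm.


x = ln(factor) / mu
x = ln(799) / 0.643
x = 10.394 cm

10.394


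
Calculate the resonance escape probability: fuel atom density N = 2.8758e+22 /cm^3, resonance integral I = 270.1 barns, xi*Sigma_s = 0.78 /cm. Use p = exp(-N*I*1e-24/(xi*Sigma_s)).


p = exp(-N * I * 1e-24 / (xi*Sigma_s))
p = exp(-2.8758e+22 * 270.1 * 1e-24 / 0.78)
p = 4.7329e-05

4.7329e-05


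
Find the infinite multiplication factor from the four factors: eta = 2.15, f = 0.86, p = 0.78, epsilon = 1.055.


k_inf = eta * f * p * epsilon
k_inf = 2.15 * 0.86 * 0.78 * 1.055
k_inf = 1.5215

1.5215


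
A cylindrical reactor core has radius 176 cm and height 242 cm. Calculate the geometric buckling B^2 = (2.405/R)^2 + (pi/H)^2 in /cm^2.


B^2 = (2.405/R)^2 + (pi/H)^2
B^2 = (2.405/176)^2 + (pi/242)^2
B^2 = 3.5525e-04 /cm^2

3.5525e-04


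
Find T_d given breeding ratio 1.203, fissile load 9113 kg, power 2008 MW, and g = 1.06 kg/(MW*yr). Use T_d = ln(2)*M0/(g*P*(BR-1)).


Breeding gain G = BR - 1 = 1.203 - 1 = 0.203
Fissile production rate = g * P * G = 1.06 * 2008 * 0.203 = 432.08144 kg/yr
T_d = ln(2) * M0 / (g * P * G)
T_d = ln(2) * 9113 / 432.08144 = 14.619 yr

14.619


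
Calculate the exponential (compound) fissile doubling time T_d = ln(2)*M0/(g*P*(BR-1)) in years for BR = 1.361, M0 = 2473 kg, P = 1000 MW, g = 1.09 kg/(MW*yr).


Breeding gain G = BR - 1 = 1.361 - 1 = 0.361
Fissile production rate = g * P * G = 1.09 * 1000 * 0.361 = 393.49 kg/yr
T_d = ln(2) * M0 / (g * P * G)
T_d = ln(2) * 2473 / 393.49 = 4.3563 yr

4.3563


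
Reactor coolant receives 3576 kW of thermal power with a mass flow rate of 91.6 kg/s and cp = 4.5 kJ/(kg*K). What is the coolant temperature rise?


dT = Q / (m_dot * cp)
dT = 3576 / (91.6 * 4.5)
dT = 8.6754 C

8.6754


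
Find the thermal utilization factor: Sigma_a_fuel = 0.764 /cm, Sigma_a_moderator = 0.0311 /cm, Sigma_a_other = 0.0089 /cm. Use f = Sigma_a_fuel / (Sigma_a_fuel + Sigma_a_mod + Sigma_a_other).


f = Sigma_a_fuel / (Sigma_a_fuel + Sigma_a_mod + Sigma_a_other)
f = 0.764 / (0.764 + 0.0311 + 0.0089)
f = 0.95025

0.95025


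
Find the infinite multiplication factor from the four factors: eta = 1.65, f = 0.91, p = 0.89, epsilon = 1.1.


k_inf = eta * f * p * epsilon
k_inf = 1.65 * 0.91 * 0.89 * 1.1
k_inf = 1.4700

1.4700


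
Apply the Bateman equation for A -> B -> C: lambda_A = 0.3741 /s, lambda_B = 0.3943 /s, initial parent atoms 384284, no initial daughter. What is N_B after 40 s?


N_B(t) = lambda_A * N_A0 / (lambda_B - lambda_A) * [exp(-lambda_A*t) - exp(-lambda_B*t)]
exp(-0.3741*40) = 3.171154e-07; exp(-0.3943*40) = 1.413538e-07
N_B = 0.3741 * 384284 / (0.3943 - 0.3741) * (3.171154e-07 - 1.413538e-07)
N_B = 1.2509

1.2509


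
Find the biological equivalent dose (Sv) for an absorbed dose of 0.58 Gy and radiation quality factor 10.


H = D * Q
H = 0.58 * 10
H = 5.8000 Sv

5.8000


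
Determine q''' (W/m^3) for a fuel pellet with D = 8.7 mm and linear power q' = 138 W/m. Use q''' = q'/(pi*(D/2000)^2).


r = D / 2 / 1000 = 8.7 / 2 / 1000 = 0.00435 m
q''' = q' / (pi * r^2)
q''' = 138 / (pi * 0.00435^2)
q''' = 2.3214e+06 W/m^3

2.3214e+06


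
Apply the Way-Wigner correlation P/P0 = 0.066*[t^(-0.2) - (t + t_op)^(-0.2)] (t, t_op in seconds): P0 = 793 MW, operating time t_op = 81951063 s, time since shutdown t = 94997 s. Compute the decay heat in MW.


P/P0 = 0.066 * [t^(-0.2) - (t + t_op)^(-0.2)]
P/P0 = 0.066 * [94997^(-0.2) - (94997 + 81951063)^(-0.2)]
P/P0 = 0.066 * [0.1010318 - 0.02613295] = 0.004943324
P = 793 * 0.004943324 = 3.9201 MW

3.9201


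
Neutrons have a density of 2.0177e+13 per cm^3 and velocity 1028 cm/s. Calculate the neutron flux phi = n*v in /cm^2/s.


phi = n * v
phi = 2.0177e+13 * 1028
phi = 2.0742e+16 /cm^2/s

2.0742e+16


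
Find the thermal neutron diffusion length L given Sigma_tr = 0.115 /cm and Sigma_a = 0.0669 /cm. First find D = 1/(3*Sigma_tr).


D = 1 / (3 * Sigma_tr) = 1 / (3 * 0.115) = 2.898551 cm
L = sqrt(D / Sigma_a)
L = sqrt(2.898551 / 0.0669)
L = 6.5823 cm

6.5823


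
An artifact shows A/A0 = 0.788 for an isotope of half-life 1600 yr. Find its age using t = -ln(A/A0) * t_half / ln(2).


lambda = ln(2) / t_half = ln(2) / 1600 = 4.332170e-04 /yr
t = -ln(A/A0) / lambda
t = -ln(0.788) / 4.332170e-04
t = 549.97 yr

549.97


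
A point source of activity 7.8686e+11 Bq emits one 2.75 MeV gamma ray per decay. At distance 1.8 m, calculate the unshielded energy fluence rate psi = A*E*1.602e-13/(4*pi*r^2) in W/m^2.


psi = A * E * 1.602e-13 / (4*pi*r^2)
psi = 7.8686e+11 * 2.75 * 1.602e-13 / (4*pi*1.8^2)
psi = 0.0085141 W/m^2

0.0085141


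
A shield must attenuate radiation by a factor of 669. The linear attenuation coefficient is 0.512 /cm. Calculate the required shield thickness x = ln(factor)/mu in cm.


x = ln(factor) / mu
x = ln(669) / 0.512
x = 12.707 cm

12.707


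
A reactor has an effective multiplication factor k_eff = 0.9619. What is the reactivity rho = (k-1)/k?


rho = (k_eff - 1) / k_eff
rho = (0.9619 - 1) / 0.9619
rho = -0.039609

-0.039609


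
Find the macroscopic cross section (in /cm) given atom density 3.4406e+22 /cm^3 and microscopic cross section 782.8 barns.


Sigma = N * sigma_barns * 1e-24
Sigma = 3.4406e+22 * 782.8 * 1e-24
Sigma = 26.933 /cm

26.933


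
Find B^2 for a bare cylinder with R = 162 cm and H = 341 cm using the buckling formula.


B^2 = (2.405/R)^2 + (pi/H)^2
B^2 = (2.405/162)^2 + (pi/341)^2
B^2 = 3.0527e-04 /cm^2

3.0527e-04


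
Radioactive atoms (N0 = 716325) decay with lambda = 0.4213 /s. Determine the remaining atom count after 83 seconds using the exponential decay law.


N = N0 * exp(-lambda * t)
N = 716325 * exp(-0.4213 * 83)
N = 4.6638e-10

4.6638e-10


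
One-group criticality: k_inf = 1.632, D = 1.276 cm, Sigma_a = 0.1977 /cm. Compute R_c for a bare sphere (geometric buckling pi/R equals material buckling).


L^2 = D / Sigma_a = 1.276 / 0.1977 = 6.454224 cm^2
B_m^2 = (k_inf - 1) / L^2 = (1.632 - 1) / 6.454224 = 0.09792037 /cm^2
For a bare sphere: B_g = pi/R, so R_c = pi / sqrt(B_m^2)
R_c = pi / sqrt(0.09792037) = 10.040 cm

10.040


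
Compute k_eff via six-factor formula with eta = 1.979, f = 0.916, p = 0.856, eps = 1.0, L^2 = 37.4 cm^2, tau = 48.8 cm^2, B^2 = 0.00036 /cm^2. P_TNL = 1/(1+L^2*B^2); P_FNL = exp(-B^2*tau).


k_inf = eta*f*p*eps = 1.979*0.916*0.856*1.0 = 1.551726
P_TNL = 1/(1 + L^2*B^2) = 1/(1 + 37.4*0.00036) = 0.9867149
P_FNL = exp(-B^2*tau) = exp(-0.00036*48.8) = 0.9825854
k_eff = k_inf * P_TNL * P_FNL = 1.551726 * 0.9867149 * 0.9825854
k_eff = 1.5044

1.5044


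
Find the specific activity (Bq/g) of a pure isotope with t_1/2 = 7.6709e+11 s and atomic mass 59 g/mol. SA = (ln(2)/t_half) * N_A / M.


lambda = ln(2) / t_half = ln(2) / 7.6709e+11 = 9.036061e-13 /s
SA = lambda * N_A / M
SA = 9.036061e-13 * 6.022e23 / 59
SA = 9.2229e+09 Bq/g

9.2229e+09


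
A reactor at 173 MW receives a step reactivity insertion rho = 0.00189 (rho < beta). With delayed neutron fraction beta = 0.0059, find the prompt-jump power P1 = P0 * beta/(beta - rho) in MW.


P1/P0 = beta / (beta - rho)
P1/P0 = 0.0059 / (0.0059 - 0.00189) = 1.471322
P1 = 173 * 1.471322 = 254.54 MW

254.54


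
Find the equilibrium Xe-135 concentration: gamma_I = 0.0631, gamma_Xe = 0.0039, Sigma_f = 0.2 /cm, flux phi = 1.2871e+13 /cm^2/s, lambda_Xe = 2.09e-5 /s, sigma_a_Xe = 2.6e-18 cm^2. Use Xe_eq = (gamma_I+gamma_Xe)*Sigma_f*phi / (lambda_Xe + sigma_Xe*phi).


Xe_eq = (gamma_I + gamma_Xe) * Sigma_f * phi / (lambda_Xe + sigma_Xe * phi)
Numerator = (0.0631 + 0.0039) * 0.2 * 1.2871e+13 = 1.724714e+11
Denominator = 2.09e-5 + 2.6e-18 * 1.2871e+13 = 5.436460e-05
Xe_eq = 1.724714e+11 / 5.436460e-05 = 3.1725e+15 /cm^3

3.1725e+15


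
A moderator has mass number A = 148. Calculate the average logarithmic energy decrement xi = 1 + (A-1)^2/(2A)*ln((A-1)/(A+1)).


xi = 1 + (A-1)^2/(2A) * ln((A-1)/(A+1))
xi = 1 + (148-1)^2/(2*148) * ln((148-1)/(148 +1))
xi = 0.013453

0.013453


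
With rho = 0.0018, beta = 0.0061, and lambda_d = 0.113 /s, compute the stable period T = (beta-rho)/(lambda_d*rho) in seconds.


T = (beta - rho) / (lambda_d * rho)
T = (0.0061 - 0.0018) / (0.113 * 0.0018)
T = 21.141 s

21.141


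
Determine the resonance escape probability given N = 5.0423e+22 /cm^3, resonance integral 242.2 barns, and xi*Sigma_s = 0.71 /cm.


p = exp(-N * I * 1e-24 / (xi*Sigma_s))
p = exp(-5.0423e+22 * 242.2 * 1e-24 / 0.71)
p = 3.3873e-08

3.3873e-08


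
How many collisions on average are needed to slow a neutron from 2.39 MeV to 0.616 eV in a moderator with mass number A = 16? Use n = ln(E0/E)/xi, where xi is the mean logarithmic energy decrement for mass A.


xi = 1 + (A-1)^2/(2A)*ln((A-1)/(A+1)) = 0.1199467 (for A = 16)
n = ln(E0/E) / xi
n = ln(2.39e6 / 0.616) / 0.1199467
n = ln(3.879870e+06) / 0.1199467 = 126.48

126.48


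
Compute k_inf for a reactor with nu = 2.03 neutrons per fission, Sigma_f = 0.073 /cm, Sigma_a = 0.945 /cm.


k_inf = nu * Sigma_f / Sigma_a
k_inf = 2.03 * 0.073 / 0.945
k_inf = 0.15681

0.15681


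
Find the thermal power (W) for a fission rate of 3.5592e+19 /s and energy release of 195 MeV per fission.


P = fission_rate * E_MeV * 1.602e-13
P = 3.5592e+19 * 195 * 1.602e-13
P = 1.1119e+09 W

1.1119e+09


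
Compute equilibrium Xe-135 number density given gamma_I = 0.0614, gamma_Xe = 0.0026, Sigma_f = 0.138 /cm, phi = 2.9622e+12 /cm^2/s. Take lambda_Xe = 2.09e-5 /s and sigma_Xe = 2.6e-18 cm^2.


Xe_eq = (gamma_I + gamma_Xe) * Sigma_f * phi / (lambda_Xe + sigma_Xe * phi)
Numerator = (0.0614 + 0.0026) * 0.138 * 2.9622e+12 = 2.616215e+10
Denominator = 2.09e-5 + 2.6e-18 * 2.9622e+12 = 2.860172e-05
Xe_eq = 2.616215e+10 / 2.860172e-05 = 9.1471e+14 /cm^3

9.1471e+14


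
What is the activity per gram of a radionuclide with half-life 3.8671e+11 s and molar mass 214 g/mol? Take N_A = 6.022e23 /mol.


lambda = ln(2) / t_half = ln(2) / 3.8671e+11 = 1.792421e-12 /s
SA = lambda * N_A / M
SA = 1.792421e-12 * 6.022e23 / 214
SA = 5.0439e+09 Bq/g

5.0439e+09


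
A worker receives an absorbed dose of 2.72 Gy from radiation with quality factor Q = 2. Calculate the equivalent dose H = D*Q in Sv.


H = D * Q
H = 2.72 * 2
H = 5.4400 Sv

5.4400


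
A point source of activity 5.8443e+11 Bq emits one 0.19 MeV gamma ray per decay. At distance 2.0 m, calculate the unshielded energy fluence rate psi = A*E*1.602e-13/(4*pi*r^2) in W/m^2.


psi = A * E * 1.602e-13 / (4*pi*r^2)
psi = 5.8443e+11 * 0.19 * 1.602e-13 / (4*pi*2.0^2)
psi = 3.5390e-04 W/m^2

3.5390e-04


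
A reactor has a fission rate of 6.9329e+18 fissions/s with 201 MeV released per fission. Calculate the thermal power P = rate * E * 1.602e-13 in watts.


P = fission_rate * E_MeV * 1.602e-13
P = 6.9329e+18 * 201 * 1.602e-13
P = 2.2324e+08 W

2.2324e+08


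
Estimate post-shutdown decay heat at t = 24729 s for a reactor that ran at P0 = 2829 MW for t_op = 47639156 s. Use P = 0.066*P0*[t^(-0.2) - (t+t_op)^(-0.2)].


P/P0 = 0.066 * [t^(-0.2) - (t + t_op)^(-0.2)]
P/P0 = 0.066 * [24729^(-0.2) - (24729 + 47639156)^(-0.2)]
P/P0 = 0.066 * [0.1322387 - 0.02913145] = 0.006805078
P = 2829 * 0.006805078 = 19.252 MW

19.252


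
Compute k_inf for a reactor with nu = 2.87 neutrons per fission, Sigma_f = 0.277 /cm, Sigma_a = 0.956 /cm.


k_inf = nu * Sigma_f / Sigma_a
k_inf = 2.87 * 0.277 / 0.956
k_inf = 0.83158

0.83158


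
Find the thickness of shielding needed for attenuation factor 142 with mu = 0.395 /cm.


x = ln(factor) / mu
x = ln(142) / 0.395
x = 12.546 cm

12.546


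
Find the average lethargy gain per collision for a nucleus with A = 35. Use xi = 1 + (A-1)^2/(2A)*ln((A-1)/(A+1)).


xi = 1 + (A-1)^2/(2A) * ln((A-1)/(A+1))
xi = 1 + (35-1)^2/(2*35) * ln((35-1)/(35 +1))
xi = 0.056070

0.056070


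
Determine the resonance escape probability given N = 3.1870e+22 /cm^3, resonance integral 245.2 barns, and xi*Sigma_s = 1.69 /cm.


p = exp(-N * I * 1e-24 / (xi*Sigma_s))
p = exp(-3.1870e+22 * 245.2 * 1e-24 / 1.69)
p = 0.0098137

0.0098137


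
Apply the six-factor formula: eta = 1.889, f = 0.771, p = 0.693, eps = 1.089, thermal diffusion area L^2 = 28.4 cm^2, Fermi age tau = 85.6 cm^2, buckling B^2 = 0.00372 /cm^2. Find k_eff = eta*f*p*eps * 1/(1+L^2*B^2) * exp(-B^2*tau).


k_inf = eta*f*p*eps = 1.889*0.771*0.693*1.089 = 1.099126
P_TNL = 1/(1 + L^2*B^2) = 1/(1 + 28.4*0.00372) = 0.9044470
P_FNL = exp(-B^2*tau) = exp(-0.00372*85.6) = 0.7272885
k_eff = k_inf * P_TNL * P_FNL = 1.099126 * 0.9044470 * 0.7272885
k_eff = 0.72300

0.72300


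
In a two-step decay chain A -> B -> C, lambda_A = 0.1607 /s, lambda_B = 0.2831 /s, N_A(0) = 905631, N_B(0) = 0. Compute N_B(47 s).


N_B(t) = lambda_A * N_A0 / (lambda_B - lambda_A) * [exp(-lambda_A*t) - exp(-lambda_B*t)]
exp(-0.1607*47) = 5.245866e-04; exp(-0.2831*47) = 1.664976e-06
N_B = 0.1607 * 905631 / (0.2831 - 0.1607) * (5.245866e-04 - 1.664976e-06)
N_B = 621.76

621.76


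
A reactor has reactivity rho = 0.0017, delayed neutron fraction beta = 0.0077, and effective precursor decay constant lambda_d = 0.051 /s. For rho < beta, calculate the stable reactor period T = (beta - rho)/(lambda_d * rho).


T = (beta - rho) / (lambda_d * rho)
T = (0.0077 - 0.0017) / (0.051 * 0.0017)
T = 69.204 s

69.204


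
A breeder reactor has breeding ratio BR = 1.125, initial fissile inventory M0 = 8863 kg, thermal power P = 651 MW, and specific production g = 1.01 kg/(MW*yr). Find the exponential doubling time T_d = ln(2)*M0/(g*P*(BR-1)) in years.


Breeding gain G = BR - 1 = 1.125 - 1 = 0.125
Fissile production rate = g * P * G = 1.01 * 651 * 0.125 = 82.18875 kg/yr
T_d = ln(2) * M0 / (g * P * G)
T_d = ln(2) * 8863 / 82.18875 = 74.747 yr

74.747


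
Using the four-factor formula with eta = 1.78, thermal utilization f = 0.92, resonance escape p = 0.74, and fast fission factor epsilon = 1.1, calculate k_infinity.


k_inf = eta * f * p * epsilon
k_inf = 1.78 * 0.92 * 0.74 * 1.1
k_inf = 1.3330

1.3330


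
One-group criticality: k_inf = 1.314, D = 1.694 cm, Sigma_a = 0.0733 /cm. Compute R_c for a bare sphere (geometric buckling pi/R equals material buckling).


L^2 = D / Sigma_a = 1.694 / 0.0733 = 23.11050 cm^2
B_m^2 = (k_inf - 1) / L^2 = (1.314 - 1) / 23.11050 = 0.01358690 /cm^2
For a bare sphere: B_g = pi/R, so R_c = pi / sqrt(B_m^2)
R_c = pi / sqrt(0.01358690) = 26.952 cm

26.952


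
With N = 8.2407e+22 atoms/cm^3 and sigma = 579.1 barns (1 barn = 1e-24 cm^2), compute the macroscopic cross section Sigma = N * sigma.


Sigma = N * sigma_barns * 1e-24
Sigma = 8.2407e+22 * 579.1 * 1e-24
Sigma = 47.722 /cm

47.722


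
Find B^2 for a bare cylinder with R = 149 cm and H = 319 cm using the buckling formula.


B^2 = (2.405/R)^2 + (pi/H)^2
B^2 = (2.405/149)^2 + (pi/319)^2
B^2 = 3.5752e-04 /cm^2

3.5752e-04


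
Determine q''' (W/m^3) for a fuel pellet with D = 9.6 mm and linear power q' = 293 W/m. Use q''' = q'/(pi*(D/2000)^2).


r = D / 2 / 1000 = 9.6 / 2 / 1000 = 0.0048 m
q''' = q' / (pi * r^2)
q''' = 293 / (pi * 0.0048^2)
q''' = 4.0480e+06 W/m^3

4.0480e+06
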